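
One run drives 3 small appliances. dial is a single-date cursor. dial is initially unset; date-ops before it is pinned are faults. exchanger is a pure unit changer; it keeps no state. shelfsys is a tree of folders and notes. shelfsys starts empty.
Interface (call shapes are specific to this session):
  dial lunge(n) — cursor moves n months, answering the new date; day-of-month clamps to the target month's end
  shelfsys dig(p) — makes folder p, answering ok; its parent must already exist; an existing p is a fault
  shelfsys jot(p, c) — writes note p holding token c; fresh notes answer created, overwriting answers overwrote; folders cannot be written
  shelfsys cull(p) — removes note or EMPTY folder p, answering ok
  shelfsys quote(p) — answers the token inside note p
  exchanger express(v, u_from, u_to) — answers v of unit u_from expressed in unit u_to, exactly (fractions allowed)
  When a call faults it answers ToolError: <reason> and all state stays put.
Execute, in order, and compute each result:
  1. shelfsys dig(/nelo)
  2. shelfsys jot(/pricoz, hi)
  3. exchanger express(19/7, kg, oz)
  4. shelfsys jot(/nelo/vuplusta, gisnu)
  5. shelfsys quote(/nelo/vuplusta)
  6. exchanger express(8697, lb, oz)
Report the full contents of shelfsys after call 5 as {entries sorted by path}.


;; 1. shelfsys dig(p: /nelo) == ok
;; 2. shelfsys jot(p: /pricoz, c: hi) == created
;; 3. exchanger express(v: 19/7, u_from: kg, u_to: oz) == 30400000000/317514659
;; 4. shelfsys jot(p: /nelo/vuplusta, c: gisnu) == created
;; 5. shelfsys quote(p: /nelo/vuplusta) == gisnu
;; 6. exchanger express(v: 8697, u_from: lb, u_to: oz) == 139152

Answer: {nelo/, nelo/vuplusta=gisnu, pricoz=hi}


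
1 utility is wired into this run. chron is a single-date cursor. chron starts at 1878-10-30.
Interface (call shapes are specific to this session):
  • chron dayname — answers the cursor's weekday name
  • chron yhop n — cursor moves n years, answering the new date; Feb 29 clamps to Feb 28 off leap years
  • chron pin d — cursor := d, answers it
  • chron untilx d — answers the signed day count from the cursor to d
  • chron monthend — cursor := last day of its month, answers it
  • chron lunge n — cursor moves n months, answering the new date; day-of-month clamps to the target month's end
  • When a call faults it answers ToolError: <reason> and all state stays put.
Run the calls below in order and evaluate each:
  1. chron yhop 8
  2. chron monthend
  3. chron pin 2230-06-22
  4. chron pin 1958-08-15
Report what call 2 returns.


% 1. chron yhop(n→8) == 1886-10-30
% 2. chron monthend() == 1886-10-31
% 3. chron pin(d→2230-06-22) == 2230-06-22
% 4. chron pin(d→1958-08-15) == 1958-08-15

Answer: 1886-10-31


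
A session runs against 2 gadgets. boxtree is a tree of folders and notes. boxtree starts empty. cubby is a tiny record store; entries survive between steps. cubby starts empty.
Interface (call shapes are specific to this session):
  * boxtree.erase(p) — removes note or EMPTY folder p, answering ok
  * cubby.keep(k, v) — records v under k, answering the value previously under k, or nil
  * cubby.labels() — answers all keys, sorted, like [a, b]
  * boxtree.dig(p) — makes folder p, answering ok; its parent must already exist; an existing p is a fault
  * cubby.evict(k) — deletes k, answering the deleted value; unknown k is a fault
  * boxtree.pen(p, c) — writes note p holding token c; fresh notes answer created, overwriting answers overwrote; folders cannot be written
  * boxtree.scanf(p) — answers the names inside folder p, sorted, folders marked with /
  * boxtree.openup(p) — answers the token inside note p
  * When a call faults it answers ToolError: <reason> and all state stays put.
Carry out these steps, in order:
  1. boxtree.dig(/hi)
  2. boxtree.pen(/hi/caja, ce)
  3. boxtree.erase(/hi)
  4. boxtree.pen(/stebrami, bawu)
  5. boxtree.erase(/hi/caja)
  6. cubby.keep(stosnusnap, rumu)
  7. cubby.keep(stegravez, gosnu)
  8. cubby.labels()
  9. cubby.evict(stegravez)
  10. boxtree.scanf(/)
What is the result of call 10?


I run dig on p='/hi', — result: ok.
Then pen on p='/hi/caja', c='ce', and observe created.
I invoke erase on p='/hi', yielding ToolError: not empty.
I use pen on p='/stebrami', c='bawu', and observe created.
I try erase on p='/hi/caja', and get ok.
I use keep on k='stosnusnap', v='rumu': nil.
I invoke keep on k='stegravez', v='gosnu', and get nil.
Next I call labels, → [stegravez, stosnusnap].
Invoking evict on k='stegravez', which returns gosnu.
I try scanf on p='/', and see [hi/, stebrami].

Answer: [hi/, stebrami]


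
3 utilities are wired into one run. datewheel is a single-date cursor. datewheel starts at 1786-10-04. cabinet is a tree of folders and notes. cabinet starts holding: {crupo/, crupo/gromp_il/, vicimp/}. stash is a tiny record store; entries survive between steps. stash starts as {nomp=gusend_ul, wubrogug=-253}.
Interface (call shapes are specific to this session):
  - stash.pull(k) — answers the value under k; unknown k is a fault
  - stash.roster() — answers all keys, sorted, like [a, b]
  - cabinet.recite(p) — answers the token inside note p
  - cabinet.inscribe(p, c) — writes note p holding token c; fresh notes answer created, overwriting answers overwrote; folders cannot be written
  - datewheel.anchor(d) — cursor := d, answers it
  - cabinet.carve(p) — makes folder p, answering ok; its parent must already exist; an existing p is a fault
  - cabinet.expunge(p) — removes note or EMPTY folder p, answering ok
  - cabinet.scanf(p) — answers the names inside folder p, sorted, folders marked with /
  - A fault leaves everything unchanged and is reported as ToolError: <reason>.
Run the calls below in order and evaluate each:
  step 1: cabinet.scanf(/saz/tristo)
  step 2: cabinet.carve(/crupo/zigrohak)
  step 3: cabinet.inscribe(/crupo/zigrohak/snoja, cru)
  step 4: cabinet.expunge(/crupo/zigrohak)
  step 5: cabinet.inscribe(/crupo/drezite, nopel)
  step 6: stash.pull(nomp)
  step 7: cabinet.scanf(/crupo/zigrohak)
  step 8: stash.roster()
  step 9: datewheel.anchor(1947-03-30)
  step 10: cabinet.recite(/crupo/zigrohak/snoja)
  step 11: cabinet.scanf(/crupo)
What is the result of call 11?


Answer: [drezite, gromp_il/, zigrohak/]

Derivation:
→ scanf(p→/saz/tristo)
← ToolError: not found
→ carve(p→/crupo/zigrohak)
← ok
→ inscribe(p→/crupo/zigrohak/snoja, c→cru)
← created
→ expunge(p→/crupo/zigrohak)
← ToolError: not empty
→ inscribe(p→/crupo/drezite, c→nopel)
← created
→ pull(k→nomp)
← gusend_ul
→ scanf(p→/crupo/zigrohak)
← [snoja]
→ roster()
← [nomp, wubrogug]
→ anchor(d→1947-03-30)
← 1947-03-30
→ recite(p→/crupo/zigrohak/snoja)
← cru
→ scanf(p→/crupo)
← [drezite, gromp_il/, zigrohak/]


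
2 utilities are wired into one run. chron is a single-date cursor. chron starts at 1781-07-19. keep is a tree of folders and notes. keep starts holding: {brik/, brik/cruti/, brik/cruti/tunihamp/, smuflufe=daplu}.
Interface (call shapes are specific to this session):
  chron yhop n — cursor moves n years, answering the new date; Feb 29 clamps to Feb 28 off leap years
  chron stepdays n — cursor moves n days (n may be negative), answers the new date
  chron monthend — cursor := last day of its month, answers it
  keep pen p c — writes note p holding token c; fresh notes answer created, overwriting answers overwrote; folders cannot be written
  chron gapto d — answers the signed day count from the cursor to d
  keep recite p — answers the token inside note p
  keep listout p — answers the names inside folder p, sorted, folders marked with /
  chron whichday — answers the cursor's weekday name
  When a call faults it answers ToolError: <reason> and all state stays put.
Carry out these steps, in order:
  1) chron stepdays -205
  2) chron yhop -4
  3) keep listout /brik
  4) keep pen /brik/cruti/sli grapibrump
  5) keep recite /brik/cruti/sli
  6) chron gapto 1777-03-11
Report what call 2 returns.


Answer: 1776-12-26

Derivation:
CALL chron stepdays[n=-205]
RET  1780-12-26
CALL chron yhop[n=-4]
RET  1776-12-26
CALL keep listout[p=/brik]
RET  [cruti/]
CALL keep pen[p=/brik/cruti/sli; c=grapibrump]
RET  created
CALL keep recite[p=/brik/cruti/sli]
RET  grapibrump
CALL chron gapto[d=1777-03-11]
RET  75


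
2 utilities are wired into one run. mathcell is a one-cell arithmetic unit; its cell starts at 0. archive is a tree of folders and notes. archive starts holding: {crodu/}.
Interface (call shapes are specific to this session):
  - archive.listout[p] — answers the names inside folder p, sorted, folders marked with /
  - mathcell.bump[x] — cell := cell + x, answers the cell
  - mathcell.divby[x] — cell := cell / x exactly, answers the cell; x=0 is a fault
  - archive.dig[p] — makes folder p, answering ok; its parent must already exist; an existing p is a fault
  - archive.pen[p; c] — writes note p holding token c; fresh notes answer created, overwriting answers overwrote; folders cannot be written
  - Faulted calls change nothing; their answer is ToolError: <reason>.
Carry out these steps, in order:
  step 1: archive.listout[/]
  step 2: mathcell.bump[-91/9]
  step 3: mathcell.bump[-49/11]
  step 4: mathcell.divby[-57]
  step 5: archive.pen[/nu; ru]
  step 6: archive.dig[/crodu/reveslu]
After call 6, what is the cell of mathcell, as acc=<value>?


Answer: acc=1442/5643

Derivation:
>>> archive.listout p=/
:: [crodu/]
>>> mathcell.bump x=-91/9
:: -91/9
>>> mathcell.bump x=-49/11
:: -1442/99
>>> mathcell.divby x=-57
:: 1442/5643
>>> archive.pen p=/nu c=ru
:: created
>>> archive.dig p=/crodu/reveslu
:: ok


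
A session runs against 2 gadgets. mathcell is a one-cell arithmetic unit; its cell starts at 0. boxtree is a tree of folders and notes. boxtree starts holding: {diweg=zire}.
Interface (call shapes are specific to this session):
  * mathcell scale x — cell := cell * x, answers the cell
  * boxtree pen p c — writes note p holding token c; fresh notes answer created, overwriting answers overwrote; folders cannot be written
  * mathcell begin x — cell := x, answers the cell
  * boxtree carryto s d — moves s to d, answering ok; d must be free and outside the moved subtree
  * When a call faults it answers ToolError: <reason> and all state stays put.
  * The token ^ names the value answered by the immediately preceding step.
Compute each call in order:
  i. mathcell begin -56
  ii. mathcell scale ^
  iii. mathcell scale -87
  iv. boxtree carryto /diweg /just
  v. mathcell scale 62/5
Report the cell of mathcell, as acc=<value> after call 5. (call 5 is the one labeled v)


>> mathcell begin(x=-56)
<< -56
>> mathcell scale(x=^)
<< 3136
>> mathcell scale(x=-87)
<< -272832
>> boxtree carryto(s=/diweg, d=/just)
<< ok
>> mathcell scale(x=62/5)
<< -16915584/5

Answer: acc=-16915584/5


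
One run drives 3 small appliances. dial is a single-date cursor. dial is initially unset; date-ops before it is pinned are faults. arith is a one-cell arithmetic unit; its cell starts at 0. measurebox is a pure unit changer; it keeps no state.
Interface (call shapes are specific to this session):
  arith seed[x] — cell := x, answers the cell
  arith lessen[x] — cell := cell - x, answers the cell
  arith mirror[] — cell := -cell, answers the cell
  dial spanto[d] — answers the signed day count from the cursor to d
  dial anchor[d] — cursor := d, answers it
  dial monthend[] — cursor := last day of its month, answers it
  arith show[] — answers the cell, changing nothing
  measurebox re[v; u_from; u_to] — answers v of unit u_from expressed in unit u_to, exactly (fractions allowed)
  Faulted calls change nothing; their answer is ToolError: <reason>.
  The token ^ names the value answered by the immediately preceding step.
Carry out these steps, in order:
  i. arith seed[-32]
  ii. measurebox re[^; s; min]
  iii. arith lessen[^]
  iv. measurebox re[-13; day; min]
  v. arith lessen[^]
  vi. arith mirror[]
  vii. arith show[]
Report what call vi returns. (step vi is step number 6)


Answer: -280328/15

Derivation:
Then arith seed using x='-32', — result: -32.
I invoke measurebox re using v='^', u_from='s', u_to='min', which returns -8/15.
I try arith lessen using x='^', yielding -472/15.
I invoke measurebox re using v='-13', u_from='day', u_to='min', which returns -18720.
Calling arith lessen using x='^': 280328/15.
Invoking arith mirror(), yielding -280328/15.
Then arith show, yielding -280328/15.


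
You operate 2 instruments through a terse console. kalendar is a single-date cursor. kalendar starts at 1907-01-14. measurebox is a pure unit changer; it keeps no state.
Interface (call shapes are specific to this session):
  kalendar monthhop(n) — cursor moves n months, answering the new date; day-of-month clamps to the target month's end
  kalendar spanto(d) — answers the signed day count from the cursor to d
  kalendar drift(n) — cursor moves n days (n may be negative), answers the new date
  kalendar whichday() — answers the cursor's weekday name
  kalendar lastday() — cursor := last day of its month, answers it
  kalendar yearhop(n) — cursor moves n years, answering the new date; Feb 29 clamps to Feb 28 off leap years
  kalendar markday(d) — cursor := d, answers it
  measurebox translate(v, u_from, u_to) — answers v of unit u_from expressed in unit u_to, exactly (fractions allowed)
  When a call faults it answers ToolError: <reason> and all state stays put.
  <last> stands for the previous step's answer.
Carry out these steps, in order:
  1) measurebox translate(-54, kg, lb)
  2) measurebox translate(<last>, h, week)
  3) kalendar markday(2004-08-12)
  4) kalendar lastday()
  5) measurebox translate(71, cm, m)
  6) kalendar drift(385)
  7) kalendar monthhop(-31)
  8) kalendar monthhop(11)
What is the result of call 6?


Answer: 2005-09-20

Derivation:
Next I call measurebox translate(v='-54', u_from='kg', u_to='lb'), — result: -5400000000/45359237.
Now I run measurebox translate(v='<last>', u_from='h', u_to='week'), → -225000000/317514659.
I invoke kalendar markday(d='2004-08-12'): 2004-08-12.
Invoking kalendar lastday, which returns 2004-08-31.
Next I call measurebox translate(v='71', u_from='cm', u_to='m'), and see 71/100.
Using kalendar drift(n='385'), → 2005-09-20.
I try kalendar monthhop(n='-31'): 2003-02-20.
Now I run kalendar monthhop(n='11'), and observe 2004-01-20.


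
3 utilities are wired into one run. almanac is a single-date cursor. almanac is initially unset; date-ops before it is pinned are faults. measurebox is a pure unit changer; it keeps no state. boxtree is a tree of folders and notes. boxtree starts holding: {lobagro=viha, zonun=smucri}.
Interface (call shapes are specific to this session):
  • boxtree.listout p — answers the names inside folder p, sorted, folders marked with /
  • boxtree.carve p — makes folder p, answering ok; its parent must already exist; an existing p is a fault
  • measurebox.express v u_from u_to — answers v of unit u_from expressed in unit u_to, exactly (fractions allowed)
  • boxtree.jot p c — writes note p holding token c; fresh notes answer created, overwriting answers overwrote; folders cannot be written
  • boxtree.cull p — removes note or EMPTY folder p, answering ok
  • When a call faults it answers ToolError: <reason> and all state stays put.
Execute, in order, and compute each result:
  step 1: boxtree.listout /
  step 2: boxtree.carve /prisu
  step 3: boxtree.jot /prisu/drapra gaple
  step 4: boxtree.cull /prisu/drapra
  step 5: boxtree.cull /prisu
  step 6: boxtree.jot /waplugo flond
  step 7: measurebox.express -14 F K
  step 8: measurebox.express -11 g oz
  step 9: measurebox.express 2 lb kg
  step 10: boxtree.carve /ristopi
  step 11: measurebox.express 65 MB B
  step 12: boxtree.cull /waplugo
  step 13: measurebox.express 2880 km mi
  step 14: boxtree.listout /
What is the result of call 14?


I run boxtree.listout(p→/): [lobagro, zonun].
I call boxtree.carve(p→/prisu), and observe ok.
I use boxtree.jot(p→/prisu/drapra, c→gaple): created.
Now I run boxtree.cull(p→/prisu/drapra), and get ok.
Using boxtree.cull(p→/prisu): ok.
I invoke boxtree.jot(p→/waplugo, c→flond), → created.
I try measurebox.express(v→-14, u_from→F, u_to→K), giving 44567/180.
Next I call measurebox.express(v→-11, u_from→g, u_to→oz), — result: -1600000/4123567.
Calling measurebox.express(v→2, u_from→lb, u_to→kg), → 45359237/50000000.
Now I run boxtree.carve(p→/ristopi), → ok.
Invoking measurebox.express(v→65, u_from→MB, u_to→B), yielding 65000000.
Invoking boxtree.cull(p→/waplugo), giving ok.
Then measurebox.express(v→2880, u_from→km, u_to→mi), and see 2500000/1397.
I try boxtree.listout(p→/), → [lobagro, ristopi/, zonun].

Answer: [lobagro, ristopi/, zonun]


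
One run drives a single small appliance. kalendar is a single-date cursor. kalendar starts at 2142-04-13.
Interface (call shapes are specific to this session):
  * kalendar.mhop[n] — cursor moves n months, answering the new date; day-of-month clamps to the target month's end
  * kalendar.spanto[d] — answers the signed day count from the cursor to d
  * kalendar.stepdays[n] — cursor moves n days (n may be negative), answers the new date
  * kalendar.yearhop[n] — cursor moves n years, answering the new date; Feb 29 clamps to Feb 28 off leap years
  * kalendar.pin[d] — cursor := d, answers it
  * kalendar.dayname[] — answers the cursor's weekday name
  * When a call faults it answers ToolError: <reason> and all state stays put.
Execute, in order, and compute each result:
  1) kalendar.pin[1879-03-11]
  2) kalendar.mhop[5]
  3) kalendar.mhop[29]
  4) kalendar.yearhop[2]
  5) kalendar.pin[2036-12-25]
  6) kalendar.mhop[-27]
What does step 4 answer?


[in] pin d: 1879-03-11
:: 1879-03-11
[in] mhop n: 5
:: 1879-08-11
[in] mhop n: 29
:: 1882-01-11
[in] yearhop n: 2
:: 1884-01-11
[in] pin d: 2036-12-25
:: 2036-12-25
[in] mhop n: -27
:: 2034-09-25

Answer: 1884-01-11


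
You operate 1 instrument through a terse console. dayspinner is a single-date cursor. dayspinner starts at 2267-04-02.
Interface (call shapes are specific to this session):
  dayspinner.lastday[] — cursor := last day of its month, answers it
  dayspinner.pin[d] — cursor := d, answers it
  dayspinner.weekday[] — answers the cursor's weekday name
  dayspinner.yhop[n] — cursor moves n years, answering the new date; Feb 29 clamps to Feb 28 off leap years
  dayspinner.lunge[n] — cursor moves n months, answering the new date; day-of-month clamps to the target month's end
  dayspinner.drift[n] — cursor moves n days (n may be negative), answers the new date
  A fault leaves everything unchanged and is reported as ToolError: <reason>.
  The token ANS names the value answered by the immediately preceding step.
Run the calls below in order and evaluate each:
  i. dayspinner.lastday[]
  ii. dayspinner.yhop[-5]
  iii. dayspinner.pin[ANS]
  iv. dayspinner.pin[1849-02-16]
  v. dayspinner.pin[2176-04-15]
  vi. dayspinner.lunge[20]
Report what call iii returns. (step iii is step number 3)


I run dayspinner.lastday(), and observe 2267-04-30.
I try dayspinner.yhop with -5, — result: 2262-04-30.
Calling dayspinner.pin with ANS, and observe 2262-04-30.
I run dayspinner.pin with 1849-02-16, and get 1849-02-16.
I call dayspinner.pin with 2176-04-15: 2176-04-15.
I use dayspinner.lunge with 20: 2177-12-15.

Answer: 2262-04-30


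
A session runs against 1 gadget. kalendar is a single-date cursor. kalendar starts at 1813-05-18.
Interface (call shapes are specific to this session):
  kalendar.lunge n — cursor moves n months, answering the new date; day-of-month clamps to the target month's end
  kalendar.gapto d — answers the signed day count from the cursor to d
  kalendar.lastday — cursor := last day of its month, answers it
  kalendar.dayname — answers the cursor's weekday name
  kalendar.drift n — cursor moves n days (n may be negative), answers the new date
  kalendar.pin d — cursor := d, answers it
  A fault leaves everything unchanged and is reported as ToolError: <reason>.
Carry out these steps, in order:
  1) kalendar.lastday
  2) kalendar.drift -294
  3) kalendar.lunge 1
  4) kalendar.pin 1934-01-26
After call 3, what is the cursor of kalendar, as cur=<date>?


# 1. kalendar.lastday() : 1813-05-31
# 2. kalendar.drift(n: -294) : 1812-08-10
# 3. kalendar.lunge(n: 1) : 1812-09-10
# 4. kalendar.pin(d: 1934-01-26) : 1934-01-26

Answer: cur=1812-09-10


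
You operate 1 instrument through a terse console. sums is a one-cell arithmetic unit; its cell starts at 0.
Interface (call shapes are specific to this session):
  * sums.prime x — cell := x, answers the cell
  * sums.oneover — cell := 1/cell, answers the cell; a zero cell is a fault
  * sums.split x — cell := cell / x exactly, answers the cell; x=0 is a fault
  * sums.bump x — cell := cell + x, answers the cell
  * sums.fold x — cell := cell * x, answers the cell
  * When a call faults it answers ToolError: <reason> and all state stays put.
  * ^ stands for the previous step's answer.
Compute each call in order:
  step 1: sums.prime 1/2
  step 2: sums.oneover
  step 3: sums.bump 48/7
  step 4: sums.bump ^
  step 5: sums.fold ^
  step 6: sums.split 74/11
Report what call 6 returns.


% prime(1/2) -> 1/2
% oneover() -> 2
% bump(48/7) -> 62/7
% bump(^) -> 124/7
% fold(^) -> 15376/49
% split(74/11) -> 84568/1813

Answer: 84568/1813


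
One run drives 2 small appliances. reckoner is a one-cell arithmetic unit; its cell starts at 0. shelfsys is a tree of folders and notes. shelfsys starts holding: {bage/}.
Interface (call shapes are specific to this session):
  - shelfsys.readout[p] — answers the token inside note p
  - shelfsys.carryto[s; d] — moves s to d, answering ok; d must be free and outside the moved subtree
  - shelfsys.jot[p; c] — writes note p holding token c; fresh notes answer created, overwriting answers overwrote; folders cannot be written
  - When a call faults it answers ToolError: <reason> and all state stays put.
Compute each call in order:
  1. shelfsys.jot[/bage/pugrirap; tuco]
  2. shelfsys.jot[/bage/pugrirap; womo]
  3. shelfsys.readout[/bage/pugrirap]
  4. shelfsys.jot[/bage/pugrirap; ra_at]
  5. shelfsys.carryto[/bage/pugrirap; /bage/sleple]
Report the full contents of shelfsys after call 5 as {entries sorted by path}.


Answer: {bage/, bage/sleple=ra_at}

Derivation:
CALL shelfsys.jot[p→/bage/pugrirap; c→tuco]
RET  created
CALL shelfsys.jot[p→/bage/pugrirap; c→womo]
RET  overwrote
CALL shelfsys.readout[p→/bage/pugrirap]
RET  womo
CALL shelfsys.jot[p→/bage/pugrirap; c→ra_at]
RET  overwrote
CALL shelfsys.carryto[s→/bage/pugrirap; d→/bage/sleple]
RET  ok


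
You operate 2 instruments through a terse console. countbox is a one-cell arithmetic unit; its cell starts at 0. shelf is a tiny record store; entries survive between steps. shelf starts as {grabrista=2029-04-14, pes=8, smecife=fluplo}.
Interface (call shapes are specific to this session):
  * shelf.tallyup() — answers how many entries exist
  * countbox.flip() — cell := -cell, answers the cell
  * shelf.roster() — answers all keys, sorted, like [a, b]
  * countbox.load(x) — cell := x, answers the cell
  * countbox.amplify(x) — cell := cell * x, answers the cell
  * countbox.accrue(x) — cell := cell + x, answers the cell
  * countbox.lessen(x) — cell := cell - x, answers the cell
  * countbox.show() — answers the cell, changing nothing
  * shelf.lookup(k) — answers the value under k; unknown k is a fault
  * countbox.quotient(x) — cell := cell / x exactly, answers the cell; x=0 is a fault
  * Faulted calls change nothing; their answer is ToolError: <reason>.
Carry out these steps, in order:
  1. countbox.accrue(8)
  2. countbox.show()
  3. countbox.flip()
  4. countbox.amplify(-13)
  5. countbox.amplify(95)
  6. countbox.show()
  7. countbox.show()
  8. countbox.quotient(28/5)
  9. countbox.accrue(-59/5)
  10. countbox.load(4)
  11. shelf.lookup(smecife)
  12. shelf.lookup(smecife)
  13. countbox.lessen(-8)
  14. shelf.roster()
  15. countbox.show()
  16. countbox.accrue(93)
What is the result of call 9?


Answer: 61337/35

Derivation:
Act: accrue[8]
Obs: 8
Act: show[]
Obs: 8
Act: flip[]
Obs: -8
Act: amplify[-13]
Obs: 104
Act: amplify[95]
Obs: 9880
Act: show[]
Obs: 9880
Act: show[]
Obs: 9880
Act: quotient[28/5]
Obs: 12350/7
Act: accrue[-59/5]
Obs: 61337/35
Act: load[4]
Obs: 4
Act: lookup[smecife]
Obs: fluplo
Act: lookup[smecife]
Obs: fluplo
Act: lessen[-8]
Obs: 12
Act: roster[]
Obs: [grabrista, pes, smecife]
Act: show[]
Obs: 12
Act: accrue[93]
Obs: 105


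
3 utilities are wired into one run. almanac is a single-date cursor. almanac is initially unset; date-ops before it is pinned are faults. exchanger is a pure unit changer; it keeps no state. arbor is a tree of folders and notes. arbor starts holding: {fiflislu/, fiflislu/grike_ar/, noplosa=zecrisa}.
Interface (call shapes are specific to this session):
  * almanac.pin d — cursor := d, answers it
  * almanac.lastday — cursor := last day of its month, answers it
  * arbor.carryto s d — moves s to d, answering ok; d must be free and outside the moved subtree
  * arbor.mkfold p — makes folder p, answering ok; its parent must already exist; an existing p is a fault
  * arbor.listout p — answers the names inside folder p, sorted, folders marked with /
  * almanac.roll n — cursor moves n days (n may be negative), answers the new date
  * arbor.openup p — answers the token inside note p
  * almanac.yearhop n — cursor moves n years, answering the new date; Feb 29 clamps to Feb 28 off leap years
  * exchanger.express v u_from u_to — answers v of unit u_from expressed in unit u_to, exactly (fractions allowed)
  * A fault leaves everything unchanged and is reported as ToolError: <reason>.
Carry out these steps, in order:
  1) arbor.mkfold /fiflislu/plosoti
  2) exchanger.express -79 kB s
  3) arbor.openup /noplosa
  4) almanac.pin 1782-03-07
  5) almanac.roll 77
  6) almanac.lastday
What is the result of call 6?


·→ mkfold(p='/fiflislu/plosoti')
·← ok
·→ express(v='-79', u_from='kB', u_to='s')
·← ToolError: incompatible units
·→ openup(p='/noplosa')
·← zecrisa
·→ pin(d='1782-03-07')
·← 1782-03-07
·→ roll(n='77')
·← 1782-05-23
·→ lastday()
·← 1782-05-31

Answer: 1782-05-31


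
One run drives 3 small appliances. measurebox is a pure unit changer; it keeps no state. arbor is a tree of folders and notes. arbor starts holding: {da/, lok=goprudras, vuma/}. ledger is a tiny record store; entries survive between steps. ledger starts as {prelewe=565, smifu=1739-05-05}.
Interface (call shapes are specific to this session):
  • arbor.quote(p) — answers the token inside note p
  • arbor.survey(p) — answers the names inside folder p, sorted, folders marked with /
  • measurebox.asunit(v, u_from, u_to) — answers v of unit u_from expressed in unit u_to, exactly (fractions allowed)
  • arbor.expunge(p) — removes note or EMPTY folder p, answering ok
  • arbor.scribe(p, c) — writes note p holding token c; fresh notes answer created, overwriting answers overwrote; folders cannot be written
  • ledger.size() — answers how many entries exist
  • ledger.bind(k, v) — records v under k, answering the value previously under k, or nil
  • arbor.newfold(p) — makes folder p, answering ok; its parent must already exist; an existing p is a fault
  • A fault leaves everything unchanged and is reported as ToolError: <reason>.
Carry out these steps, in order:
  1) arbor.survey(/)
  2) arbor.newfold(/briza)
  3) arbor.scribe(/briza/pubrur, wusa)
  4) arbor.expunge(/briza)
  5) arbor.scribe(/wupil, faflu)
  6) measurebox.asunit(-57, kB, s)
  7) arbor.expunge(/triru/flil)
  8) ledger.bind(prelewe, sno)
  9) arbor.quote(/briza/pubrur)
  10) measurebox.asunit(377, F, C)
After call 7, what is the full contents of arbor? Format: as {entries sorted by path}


Answer: {briza/, briza/pubrur=wusa, da/, lok=goprudras, vuma/, wupil=faflu}

Derivation:
→ arbor.survey(p: /)
← [da/, lok, vuma/]
→ arbor.newfold(p: /briza)
← ok
→ arbor.scribe(p: /briza/pubrur, c: wusa)
← created
→ arbor.expunge(p: /briza)
← ToolError: not empty
→ arbor.scribe(p: /wupil, c: faflu)
← created
→ measurebox.asunit(v: -57, u_from: kB, u_to: s)
← ToolError: incompatible units
→ arbor.expunge(p: /triru/flil)
← ToolError: not found
→ ledger.bind(k: prelewe, v: sno)
← 565
→ arbor.quote(p: /briza/pubrur)
← wusa
→ measurebox.asunit(v: 377, u_from: F, u_to: C)
← 575/3


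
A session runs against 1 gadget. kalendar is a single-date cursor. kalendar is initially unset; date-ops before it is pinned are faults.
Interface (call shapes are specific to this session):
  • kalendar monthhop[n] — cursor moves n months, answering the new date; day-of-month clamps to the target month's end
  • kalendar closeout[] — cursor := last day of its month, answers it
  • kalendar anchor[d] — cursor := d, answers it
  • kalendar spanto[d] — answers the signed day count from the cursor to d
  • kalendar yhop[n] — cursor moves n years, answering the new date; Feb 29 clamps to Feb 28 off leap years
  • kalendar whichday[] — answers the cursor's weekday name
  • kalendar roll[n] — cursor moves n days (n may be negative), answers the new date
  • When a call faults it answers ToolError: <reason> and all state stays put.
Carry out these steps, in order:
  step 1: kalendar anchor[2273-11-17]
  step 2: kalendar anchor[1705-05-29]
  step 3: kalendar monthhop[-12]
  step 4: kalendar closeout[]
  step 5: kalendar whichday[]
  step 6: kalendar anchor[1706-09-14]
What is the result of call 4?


Answer: 1704-05-31

Derivation:
% 1. kalendar anchor(d=2273-11-17) : 2273-11-17
% 2. kalendar anchor(d=1705-05-29) : 1705-05-29
% 3. kalendar monthhop(n=-12) : 1704-05-29
% 4. kalendar closeout() : 1704-05-31
% 5. kalendar whichday() : Saturday
% 6. kalendar anchor(d=1706-09-14) : 1706-09-14


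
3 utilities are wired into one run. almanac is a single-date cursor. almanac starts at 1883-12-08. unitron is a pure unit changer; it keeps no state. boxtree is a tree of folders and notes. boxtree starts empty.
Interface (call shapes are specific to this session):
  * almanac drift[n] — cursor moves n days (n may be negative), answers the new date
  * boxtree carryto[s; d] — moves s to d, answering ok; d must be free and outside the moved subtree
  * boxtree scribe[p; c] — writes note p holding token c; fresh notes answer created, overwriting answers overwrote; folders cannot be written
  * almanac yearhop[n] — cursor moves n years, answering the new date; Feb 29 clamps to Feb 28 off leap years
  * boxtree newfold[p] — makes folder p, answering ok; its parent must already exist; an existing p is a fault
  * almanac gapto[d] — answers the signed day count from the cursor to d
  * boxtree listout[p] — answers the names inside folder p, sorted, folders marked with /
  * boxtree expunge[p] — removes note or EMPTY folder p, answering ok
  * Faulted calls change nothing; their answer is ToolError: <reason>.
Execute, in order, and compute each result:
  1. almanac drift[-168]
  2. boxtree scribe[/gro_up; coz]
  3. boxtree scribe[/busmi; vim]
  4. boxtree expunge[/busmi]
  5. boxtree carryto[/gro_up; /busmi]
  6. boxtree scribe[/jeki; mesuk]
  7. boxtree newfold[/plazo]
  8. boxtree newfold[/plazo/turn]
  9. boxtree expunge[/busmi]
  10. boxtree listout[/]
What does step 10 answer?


Answer: [jeki, plazo/]

Derivation:
I use almanac drift passing n: -168, and get 1883-06-23.
Invoking boxtree scribe passing p: /gro_up, c: coz, giving created.
I try boxtree scribe passing p: /busmi, c: vim, and see created.
Now I run boxtree expunge passing p: /busmi, — result: ok.
Now I run boxtree carryto passing s: /gro_up, d: /busmi, which returns ok.
Calling boxtree scribe passing p: /jeki, c: mesuk, and see created.
Next I call boxtree newfold passing p: /plazo, and get ok.
Calling boxtree newfold passing p: /plazo/turn, — result: ok.
Invoking boxtree expunge passing p: /busmi: ok.
Next I call boxtree listout passing p: /, yielding [jeki, plazo/].


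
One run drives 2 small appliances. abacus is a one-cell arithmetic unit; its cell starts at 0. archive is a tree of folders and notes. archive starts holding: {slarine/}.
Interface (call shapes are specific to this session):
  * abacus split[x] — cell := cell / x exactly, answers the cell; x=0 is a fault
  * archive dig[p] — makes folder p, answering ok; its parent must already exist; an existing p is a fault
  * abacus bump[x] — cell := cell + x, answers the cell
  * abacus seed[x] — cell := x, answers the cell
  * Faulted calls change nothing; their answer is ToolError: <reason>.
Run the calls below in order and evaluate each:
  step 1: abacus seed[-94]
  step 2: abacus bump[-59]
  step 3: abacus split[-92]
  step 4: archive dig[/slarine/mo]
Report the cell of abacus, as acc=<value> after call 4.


→ abacus seed(x=-94)
← -94
→ abacus bump(x=-59)
← -153
→ abacus split(x=-92)
← 153/92
→ archive dig(p=/slarine/mo)
← ok

Answer: acc=153/92


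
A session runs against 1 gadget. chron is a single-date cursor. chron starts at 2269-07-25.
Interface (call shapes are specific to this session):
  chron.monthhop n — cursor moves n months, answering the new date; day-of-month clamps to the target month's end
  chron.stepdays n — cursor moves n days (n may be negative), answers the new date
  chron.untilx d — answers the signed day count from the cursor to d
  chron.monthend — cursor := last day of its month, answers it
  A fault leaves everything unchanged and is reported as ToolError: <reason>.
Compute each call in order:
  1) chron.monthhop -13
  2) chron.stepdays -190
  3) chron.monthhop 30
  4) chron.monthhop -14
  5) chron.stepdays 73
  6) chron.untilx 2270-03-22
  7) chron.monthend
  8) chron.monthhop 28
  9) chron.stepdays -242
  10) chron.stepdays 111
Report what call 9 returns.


> monthhop n=-13
:: 2268-06-25
> stepdays n=-190
:: 2267-12-18
> monthhop n=30
:: 2270-06-18
> monthhop n=-14
:: 2269-04-18
> stepdays n=73
:: 2269-06-30
> untilx d=2270-03-22
:: 265
> monthend
:: 2269-06-30
> monthhop n=28
:: 2271-10-30
> stepdays n=-242
:: 2271-03-02
> stepdays n=111
:: 2271-06-21

Answer: 2271-03-02


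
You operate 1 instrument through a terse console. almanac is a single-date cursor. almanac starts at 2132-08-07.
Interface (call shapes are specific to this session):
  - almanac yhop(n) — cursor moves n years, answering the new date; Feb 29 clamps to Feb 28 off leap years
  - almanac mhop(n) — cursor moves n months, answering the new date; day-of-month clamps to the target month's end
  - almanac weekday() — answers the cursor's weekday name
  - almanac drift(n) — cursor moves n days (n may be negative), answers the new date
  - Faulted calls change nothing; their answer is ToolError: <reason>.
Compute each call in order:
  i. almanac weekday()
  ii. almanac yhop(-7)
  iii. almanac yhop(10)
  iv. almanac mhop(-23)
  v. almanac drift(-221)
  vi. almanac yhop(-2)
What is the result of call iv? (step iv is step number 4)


Answer: 2133-09-07

Derivation:
I run almanac weekday, → Thursday.
I use almanac yhop using n=-7, yielding 2125-08-07.
I invoke almanac yhop using n=10, giving 2135-08-07.
I use almanac mhop using n=-23, and get 2133-09-07.
Next I call almanac drift using n=-221, and see 2133-01-29.
Now I run almanac yhop using n=-2, — result: 2131-01-29.


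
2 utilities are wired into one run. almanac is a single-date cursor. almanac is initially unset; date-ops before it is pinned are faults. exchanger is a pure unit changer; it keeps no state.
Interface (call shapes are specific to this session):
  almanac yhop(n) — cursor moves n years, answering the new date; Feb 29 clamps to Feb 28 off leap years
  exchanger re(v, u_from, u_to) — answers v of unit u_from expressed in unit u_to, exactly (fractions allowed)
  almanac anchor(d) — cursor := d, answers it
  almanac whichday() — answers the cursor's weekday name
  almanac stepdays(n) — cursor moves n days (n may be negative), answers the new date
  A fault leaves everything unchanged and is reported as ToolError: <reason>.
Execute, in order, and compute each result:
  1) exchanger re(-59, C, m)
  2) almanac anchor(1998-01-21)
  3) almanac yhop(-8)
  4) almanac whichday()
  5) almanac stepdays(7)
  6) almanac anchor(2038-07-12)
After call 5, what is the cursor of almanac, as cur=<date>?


Answer: cur=1990-01-28

Derivation:
·→ exchanger re(-59, C, m)
·← ToolError: incompatible units
·→ almanac anchor(1998-01-21)
·← 1998-01-21
·→ almanac yhop(-8)
·← 1990-01-21
·→ almanac whichday()
·← Sunday
·→ almanac stepdays(7)
·← 1990-01-28
·→ almanac anchor(2038-07-12)
·← 2038-07-12


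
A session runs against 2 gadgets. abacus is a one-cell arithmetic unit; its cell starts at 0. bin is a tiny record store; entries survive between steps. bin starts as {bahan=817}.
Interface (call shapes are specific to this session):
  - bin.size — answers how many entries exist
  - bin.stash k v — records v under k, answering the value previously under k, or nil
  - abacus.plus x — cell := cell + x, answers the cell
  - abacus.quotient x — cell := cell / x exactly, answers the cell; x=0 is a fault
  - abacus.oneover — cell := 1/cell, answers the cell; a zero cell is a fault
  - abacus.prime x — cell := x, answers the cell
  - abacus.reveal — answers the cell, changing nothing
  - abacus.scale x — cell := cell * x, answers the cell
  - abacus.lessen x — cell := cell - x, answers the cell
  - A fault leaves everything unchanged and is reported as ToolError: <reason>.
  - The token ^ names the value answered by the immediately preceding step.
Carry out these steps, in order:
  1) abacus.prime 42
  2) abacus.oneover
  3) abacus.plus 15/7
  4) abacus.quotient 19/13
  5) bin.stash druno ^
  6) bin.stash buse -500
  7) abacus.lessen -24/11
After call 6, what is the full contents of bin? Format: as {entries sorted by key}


> abacus.prime x→42
  42
> abacus.oneover
  1/42
> abacus.plus x→15/7
  13/6
> abacus.quotient x→19/13
  169/114
> bin.stash k→druno v→^
  nil
> bin.stash k→buse v→-500
  nil
> abacus.lessen x→-24/11
  4595/1254

Answer: {bahan=817, buse=-500, druno=169/114}


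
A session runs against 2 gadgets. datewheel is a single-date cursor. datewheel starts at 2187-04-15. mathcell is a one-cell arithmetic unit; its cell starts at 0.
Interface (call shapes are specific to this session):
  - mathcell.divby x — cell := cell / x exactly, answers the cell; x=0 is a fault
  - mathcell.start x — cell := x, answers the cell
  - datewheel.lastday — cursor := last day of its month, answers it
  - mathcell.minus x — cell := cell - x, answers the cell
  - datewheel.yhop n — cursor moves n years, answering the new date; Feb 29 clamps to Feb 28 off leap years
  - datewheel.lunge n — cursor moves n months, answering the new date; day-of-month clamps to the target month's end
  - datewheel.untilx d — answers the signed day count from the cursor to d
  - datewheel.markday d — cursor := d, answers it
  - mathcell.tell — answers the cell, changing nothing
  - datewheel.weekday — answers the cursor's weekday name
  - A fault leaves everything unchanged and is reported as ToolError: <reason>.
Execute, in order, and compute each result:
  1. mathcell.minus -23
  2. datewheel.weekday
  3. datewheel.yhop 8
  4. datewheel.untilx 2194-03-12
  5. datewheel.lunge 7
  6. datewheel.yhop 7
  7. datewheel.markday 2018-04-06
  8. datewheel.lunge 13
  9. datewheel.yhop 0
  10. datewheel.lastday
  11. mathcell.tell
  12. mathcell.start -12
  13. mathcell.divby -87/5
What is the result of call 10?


Answer: 2019-05-31

Derivation:
[in] mathcell.minus x=-23
:: 23
[in] datewheel.weekday
:: Sunday
[in] datewheel.yhop n=8
:: 2195-04-15
[in] datewheel.untilx d=2194-03-12
:: -399
[in] datewheel.lunge n=7
:: 2195-11-15
[in] datewheel.yhop n=7
:: 2202-11-15
[in] datewheel.markday d=2018-04-06
:: 2018-04-06
[in] datewheel.lunge n=13
:: 2019-05-06
[in] datewheel.yhop n=0
:: 2019-05-06
[in] datewheel.lastday
:: 2019-05-31
[in] mathcell.tell
:: 23
[in] mathcell.start x=-12
:: -12
[in] mathcell.divby x=-87/5
:: 20/29
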